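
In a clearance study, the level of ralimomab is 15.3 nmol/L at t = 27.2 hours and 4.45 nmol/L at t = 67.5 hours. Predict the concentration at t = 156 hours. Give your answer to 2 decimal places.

0.30 nmol/L

Over Δt = 67.5 − 27.2 = 40.3 hours, the level fell by a factor of 15.3/4.45 ≈ 3.4382.
n = log₂(3.4382) ≈ 1.7817 half-lives, so t½ = 40.3/1.7817 ≈ 22.619 hours.
From t = 67.5 to t = 156: 4.45 × (1/2)^((156−67.5)/22.619) ≈ 0.2955 nmol/L.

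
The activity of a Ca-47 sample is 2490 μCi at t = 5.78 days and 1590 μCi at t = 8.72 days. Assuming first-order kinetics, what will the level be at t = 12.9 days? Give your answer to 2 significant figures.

Over Δt = 8.72 − 5.78 = 2.94 days, the level fell by a factor of 2490/1590 ≈ 1.566.
n = log₂(1.566) ≈ 0.64712 half-lives, so t½ = 2.94/0.64712 ≈ 4.5432 days.
From t = 8.72 to t = 12.9: 1590 × (1/2)^((12.9−8.72)/4.5432) ≈ 840.3 μCi.

840 μCi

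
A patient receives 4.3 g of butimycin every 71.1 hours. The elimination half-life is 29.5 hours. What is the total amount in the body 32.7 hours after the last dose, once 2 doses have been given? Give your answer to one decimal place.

2.4 g

The 2 doses were given 103.8, 32.7 hours ago.
Total = 4.3·(1/2)^(103.8/29.5) + 4.3·(1/2)^(32.7/29.5)
      = 0.37519 + 1.9943 ≈ 2.3695 g.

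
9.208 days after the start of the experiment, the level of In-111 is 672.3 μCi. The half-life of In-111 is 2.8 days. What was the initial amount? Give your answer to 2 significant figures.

Number of half-lives elapsed: n = 9.208/2.8 ≈ 3.2886.
A₀ = A × 2^n = 672.3 × 2^3.2886 = 672.3 × 9.7714 ≈ 6569.3 μCi.

6600 μCi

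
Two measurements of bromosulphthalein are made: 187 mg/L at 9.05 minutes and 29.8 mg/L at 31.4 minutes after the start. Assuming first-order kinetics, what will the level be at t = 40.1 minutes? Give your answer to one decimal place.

14.6 mg/L

Over Δt = 31.4 − 9.05 = 22.35 minutes, the level fell by a factor of 187/29.8 ≈ 6.2752.
n = log₂(6.2752) ≈ 2.6497 half-lives, so t½ = 22.35/2.6497 ≈ 8.4351 minutes.
From t = 31.4 to t = 40.1: 29.8 × (1/2)^((40.1−31.4)/8.4351) ≈ 14.579 mg/L.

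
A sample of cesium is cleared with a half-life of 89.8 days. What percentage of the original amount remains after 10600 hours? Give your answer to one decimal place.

10600 hours = 441.667 days.
n = 441.667/89.8 ≈ 4.9183 half-lives.
Fraction remaining = (1/2)^4.9183 ≈ 0.03307, i.e. 3.307%.

3.3%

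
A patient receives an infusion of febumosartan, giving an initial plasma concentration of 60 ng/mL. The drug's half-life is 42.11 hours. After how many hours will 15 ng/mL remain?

15/60 = 1/4, so 2 half-lives have elapsed.
t = 2 × 42.11 = 84.22 hours.

84.22 hours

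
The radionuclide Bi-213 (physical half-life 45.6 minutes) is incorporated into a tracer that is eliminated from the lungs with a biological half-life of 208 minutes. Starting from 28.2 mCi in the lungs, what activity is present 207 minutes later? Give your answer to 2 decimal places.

0.61 mCi

1/t_eff = 1/t_phys + 1/t_biol = 1/45.6 + 1/208 = 0.026738 per minute.
t_eff = 45.6 × 208 / (45.6 + 208) ≈ 37.401 minutes.
Remaining = 28.2 × (1/2)^(207/37.401) = 28.2 × (1/2)^5.5347 ≈ 0.60834 mCi.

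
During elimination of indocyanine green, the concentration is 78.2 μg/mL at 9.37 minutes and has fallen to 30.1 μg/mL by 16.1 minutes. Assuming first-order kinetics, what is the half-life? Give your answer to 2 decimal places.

4.89 minutes

Over Δt = 16.1 − 9.37 = 6.73 minutes, the level fell by a factor of 78.2/30.1 ≈ 2.598.
n = log₂(2.598) ≈ 1.3774 half-lives, so t½ = 6.73/1.3774 ≈ 4.886 minutes.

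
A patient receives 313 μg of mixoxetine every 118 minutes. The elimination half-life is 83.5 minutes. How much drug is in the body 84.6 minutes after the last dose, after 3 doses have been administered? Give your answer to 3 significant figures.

235 μg

The 3 doses were given 320.6, 202.6, 84.6 minutes ago.
Total = 313·(1/2)^(320.6/83.5) + 313·(1/2)^(202.6/83.5) + 313·(1/2)^(84.6/83.5)
      = 21.864 + 58.229 + 155.08 ≈ 235.17 μg.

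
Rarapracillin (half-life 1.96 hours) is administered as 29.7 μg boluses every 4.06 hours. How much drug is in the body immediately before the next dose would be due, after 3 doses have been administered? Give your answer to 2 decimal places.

The 3 doses were given 12.18, 8.12, 4.06 hours ago.
Total = 29.7·(1/2)^(12.18/1.96) + 29.7·(1/2)^(8.12/1.96) + 29.7·(1/2)^(4.06/1.96)
      = 0.40001 + 1.6812 + 7.0663 ≈ 9.1476 μg.

9.15 μg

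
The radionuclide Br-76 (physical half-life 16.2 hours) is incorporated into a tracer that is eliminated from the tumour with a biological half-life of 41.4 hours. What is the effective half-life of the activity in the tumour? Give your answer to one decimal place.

11.6 hours

1/t_eff = 1/t_phys + 1/t_biol = 1/16.2 + 1/41.4 = 0.085883 per hour.
t_eff = 16.2 × 41.4 / (16.2 + 41.4) ≈ 11.644 hours.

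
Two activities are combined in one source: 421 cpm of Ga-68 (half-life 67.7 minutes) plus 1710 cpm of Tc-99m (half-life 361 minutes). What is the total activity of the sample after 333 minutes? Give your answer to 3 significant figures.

916 cpm

Ga-68: 421 × (1/2)^(333/67.7) = 421 × (1/2)^4.9188 ≈ 13.918 cpm.
Tc-99m: 1710 × (1/2)^(333/361) = 1710 × (1/2)^0.92244 ≈ 902.22 cpm.
Total = 13.918 + 902.22 ≈ 916.14 cpm.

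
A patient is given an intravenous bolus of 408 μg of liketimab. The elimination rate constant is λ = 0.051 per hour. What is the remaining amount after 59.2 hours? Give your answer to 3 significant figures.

19.9 μg

t½ = ln 2 / λ = 0.69315 / 0.051 ≈ 13.591 hours.
Number of half-lives: n = 59.2/13.591 ≈ 4.3558.
Remaining = 408 × (1/2)^4.3558 = 408 × 0.04884 ≈ 19.927 μg.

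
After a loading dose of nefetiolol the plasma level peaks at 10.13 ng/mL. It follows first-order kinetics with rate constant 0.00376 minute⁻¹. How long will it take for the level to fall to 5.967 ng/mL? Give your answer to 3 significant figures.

141 minutes

t½ = ln 2 / k = 0.69315 / 0.00376 ≈ 184.35 minutes.
Fraction remaining = 5.967/10.13 ≈ 0.58904.
n = log₂(10.13/5.967) = ln(1.6977)/ln 2 ≈ 0.76356 half-lives.
t = n × t½ = 0.76356 × 184.35 ≈ 140.76 minutes.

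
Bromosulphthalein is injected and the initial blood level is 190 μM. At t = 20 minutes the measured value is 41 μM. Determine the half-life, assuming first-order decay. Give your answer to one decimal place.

9.0 minutes

A/A₀ = 41/190 ≈ 0.21579.
n = log₂(4.6341) ≈ 2.2123 half-lives elapsed in 20 minutes.
t½ = 20/2.2123 ≈ 9.0404 minutes.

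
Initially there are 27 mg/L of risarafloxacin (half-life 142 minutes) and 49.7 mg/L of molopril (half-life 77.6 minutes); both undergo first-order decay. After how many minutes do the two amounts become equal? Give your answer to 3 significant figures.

Set 27·(1/2)^(t/142) = 49.7·(1/2)^(t/77.6).
Taking log₂: log₂(27/49.7) = t·(1/142 − 1/77.6).
log₂(0.54326) = -0.88029; 1/142 − 1/77.6 = -0.0058443.
t = -0.88029 / -0.0058443 ≈ 150.62 minutes.

151 minutes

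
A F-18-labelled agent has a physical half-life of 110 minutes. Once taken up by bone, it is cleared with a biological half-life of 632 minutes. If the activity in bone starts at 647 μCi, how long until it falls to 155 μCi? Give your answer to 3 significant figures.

1/t_eff = 1/t_phys + 1/t_biol = 1/110 + 1/632 = 0.010673 per minute.
t_eff = 110 × 632 / (110 + 632) ≈ 93.693 minutes.
n = log₂(647/155) ≈ 2.0615; t = 2.0615 × 93.693 ≈ 193.15 minutes.

193 minutes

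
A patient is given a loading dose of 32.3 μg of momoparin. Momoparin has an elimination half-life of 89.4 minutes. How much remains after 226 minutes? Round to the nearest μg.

Number of half-lives: n = 226/89.4 ≈ 2.528.
Remaining = 32.3 × (1/2)^2.528 = 32.3 × 0.17338 ≈ 5.6003 μg.

6 μg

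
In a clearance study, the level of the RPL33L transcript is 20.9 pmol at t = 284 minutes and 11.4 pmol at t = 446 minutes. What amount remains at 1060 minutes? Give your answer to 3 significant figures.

1.15 pmol

Over Δt = 446 − 284 = 162 minutes, the level fell by a factor of 20.9/11.4 ≈ 1.8333.
n = log₂(1.8333) ≈ 0.87447 half-lives, so t½ = 162/0.87447 ≈ 185.26 minutes.
From t = 446 to t = 1060: 11.4 × (1/2)^((1060−446)/185.26) ≈ 1.146 pmol.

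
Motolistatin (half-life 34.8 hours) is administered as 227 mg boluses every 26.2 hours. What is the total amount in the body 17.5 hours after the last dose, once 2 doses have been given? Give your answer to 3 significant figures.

The 2 doses were given 43.7, 17.5 hours ago.
Total = 227·(1/2)^(43.7/34.8) + 227·(1/2)^(17.5/34.8)
      = 95.062 + 160.19 ≈ 255.26 mg.

255 mg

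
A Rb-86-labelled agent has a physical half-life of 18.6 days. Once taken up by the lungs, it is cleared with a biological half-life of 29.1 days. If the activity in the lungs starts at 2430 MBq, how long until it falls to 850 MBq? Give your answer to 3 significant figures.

17.2 days

1/t_eff = 1/t_phys + 1/t_biol = 1/18.6 + 1/29.1 = 0.088128 per day.
t_eff = 18.6 × 29.1 / (18.6 + 29.1) ≈ 11.347 days.
n = log₂(2430/850) ≈ 1.5154; t = 1.5154 × 11.347 ≈ 17.196 days.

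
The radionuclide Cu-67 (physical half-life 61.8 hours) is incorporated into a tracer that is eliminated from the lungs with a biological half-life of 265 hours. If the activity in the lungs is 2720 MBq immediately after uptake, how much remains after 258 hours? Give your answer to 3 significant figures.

76.7 MBq

1/t_eff = 1/t_phys + 1/t_biol = 1/61.8 + 1/265 = 0.019955 per hour.
t_eff = 61.8 × 265 / (61.8 + 265) ≈ 50.113 hours.
Remaining = 2720 × (1/2)^(258/50.113) = 2720 × (1/2)^5.1483 ≈ 76.694 MBq.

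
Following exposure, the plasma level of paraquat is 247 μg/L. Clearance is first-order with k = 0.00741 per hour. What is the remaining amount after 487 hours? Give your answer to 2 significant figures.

t½ = ln 2 / k = 0.69315 / 0.00741 ≈ 93.542 hours.
Number of half-lives: n = 487/93.542 ≈ 5.2062.
Remaining = 247 × (1/2)^5.2062 = 247 × 0.027088 ≈ 6.6907 μg/L.

6.7 μg/L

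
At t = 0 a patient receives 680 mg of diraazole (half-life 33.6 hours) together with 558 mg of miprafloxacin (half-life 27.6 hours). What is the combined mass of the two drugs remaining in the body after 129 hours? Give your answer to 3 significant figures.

diraazole: 680 × (1/2)^(129/33.6) = 680 × (1/2)^3.8393 ≈ 47.508 mg.
miprafloxacin: 558 × (1/2)^(129/27.6) = 558 × (1/2)^4.6739 ≈ 21.86 mg.
Total = 47.508 + 21.86 ≈ 69.368 mg.

69.4 mg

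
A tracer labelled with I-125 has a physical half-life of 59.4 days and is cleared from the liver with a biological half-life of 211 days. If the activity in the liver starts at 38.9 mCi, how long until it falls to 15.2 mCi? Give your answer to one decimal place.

1/t_eff = 1/t_phys + 1/t_biol = 1/59.4 + 1/211 = 0.021574 per day.
t_eff = 59.4 × 211 / (59.4 + 211) ≈ 46.351 days.
n = log₂(38.9/15.2) ≈ 1.3557; t = 1.3557 × 46.351 ≈ 62.838 days.

62.8 days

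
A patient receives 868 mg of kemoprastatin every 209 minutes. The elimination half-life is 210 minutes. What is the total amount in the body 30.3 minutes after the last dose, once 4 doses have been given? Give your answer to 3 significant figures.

The 4 doses were given 657.3, 448.3, 239.3, 30.3 minutes ago.
Total = 868·(1/2)^(657.3/210) + 868·(1/2)^(448.3/210) + 868·(1/2)^(239.3/210) + 868·(1/2)^(30.3/210)
      = 99.151 + 197.65 + 393.99 + 785.39 ≈ 1476.2 mg.

1480 mg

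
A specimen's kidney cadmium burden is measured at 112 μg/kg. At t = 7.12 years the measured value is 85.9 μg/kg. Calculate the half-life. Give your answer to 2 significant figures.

A/A₀ = 85.9/112 ≈ 0.76696.
n = log₂(1.3038) ≈ 0.38277 half-lives elapsed in 7.12 years.
t½ = 7.12/0.38277 ≈ 18.601 years.

19 years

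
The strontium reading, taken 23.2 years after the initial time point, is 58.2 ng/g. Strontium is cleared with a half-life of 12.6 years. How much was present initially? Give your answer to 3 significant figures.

209 ng/g

Number of half-lives elapsed: n = 23.2/12.6 ≈ 1.8413.
A₀ = A × 2^n = 58.2 × 2^1.8413 = 58.2 × 3.5833 ≈ 208.55 ng/g.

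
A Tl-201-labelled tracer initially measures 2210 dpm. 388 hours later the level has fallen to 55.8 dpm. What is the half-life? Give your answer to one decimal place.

A/A₀ = 55.8/2210 ≈ 0.025249.
n = log₂(39.606) ≈ 5.3076 half-lives elapsed in 388 hours.
t½ = 388/5.3076 ≈ 73.102 hours.

73.1 hours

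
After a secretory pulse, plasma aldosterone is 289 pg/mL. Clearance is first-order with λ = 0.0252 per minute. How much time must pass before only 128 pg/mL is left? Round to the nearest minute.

t½ = ln 2 / λ = 0.69315 / 0.0252 ≈ 27.506 minutes.
Fraction remaining = 128/289 ≈ 0.44291.
n = log₂(289/128) = ln(2.2578)/ln 2 ≈ 1.1749 half-lives.
t = n × t½ = 1.1749 × 27.506 ≈ 32.317 minutes.

32 minutes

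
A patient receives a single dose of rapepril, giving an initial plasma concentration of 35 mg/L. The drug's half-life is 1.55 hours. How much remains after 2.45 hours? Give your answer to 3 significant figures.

11.7 mg/L

Number of half-lives: n = 2.45/1.55 ≈ 1.5806.
Remaining = 35 × (1/2)^1.5806 = 35 × 0.33433 ≈ 11.702 mg/L.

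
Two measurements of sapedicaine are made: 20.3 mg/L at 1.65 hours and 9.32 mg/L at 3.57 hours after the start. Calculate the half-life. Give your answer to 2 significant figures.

1.7 hours

Over Δt = 3.57 − 1.65 = 1.92 hours, the level fell by a factor of 20.3/9.32 ≈ 2.1781.
n = log₂(2.1781) ≈ 1.1231 half-lives, so t½ = 1.92/1.1231 ≈ 1.7096 hours.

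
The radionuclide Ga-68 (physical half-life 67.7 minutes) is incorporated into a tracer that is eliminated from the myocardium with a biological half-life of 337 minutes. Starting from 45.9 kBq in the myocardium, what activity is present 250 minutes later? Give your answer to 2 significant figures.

2.1 kBq

1/t_eff = 1/t_phys + 1/t_biol = 1/67.7 + 1/337 = 0.017738 per minute.
t_eff = 67.7 × 337 / (67.7 + 337) ≈ 56.375 minutes.
Remaining = 45.9 × (1/2)^(250/56.375) = 45.9 × (1/2)^4.4346 ≈ 2.1226 kBq.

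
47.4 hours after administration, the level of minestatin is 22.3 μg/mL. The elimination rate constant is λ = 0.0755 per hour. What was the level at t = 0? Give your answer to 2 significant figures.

t½ = ln 2 / λ = 0.69315 / 0.0755 ≈ 9.1808 hours.
Number of half-lives elapsed: n = 47.4/9.1808 ≈ 5.163.
A₀ = A × 2^n = 22.3 × 2^5.163 = 22.3 × 35.827 ≈ 798.94 μg/mL.

800 μg/mL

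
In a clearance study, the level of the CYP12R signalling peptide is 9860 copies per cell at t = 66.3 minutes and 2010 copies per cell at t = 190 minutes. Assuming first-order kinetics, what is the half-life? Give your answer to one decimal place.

Over Δt = 190 − 66.3 = 123.7 minutes, the level fell by a factor of 9860/2010 ≈ 4.9055.
n = log₂(4.9055) ≈ 2.2944 half-lives, so t½ = 123.7/2.2944 ≈ 53.914 minutes.

53.9 minutes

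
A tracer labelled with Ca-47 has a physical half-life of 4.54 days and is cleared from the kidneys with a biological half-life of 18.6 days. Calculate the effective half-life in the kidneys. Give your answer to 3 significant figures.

1/t_eff = 1/t_phys + 1/t_biol = 1/4.54 + 1/18.6 = 0.27403 per day.
t_eff = 4.54 × 18.6 / (4.54 + 18.6) ≈ 3.6493 days.

3.65 days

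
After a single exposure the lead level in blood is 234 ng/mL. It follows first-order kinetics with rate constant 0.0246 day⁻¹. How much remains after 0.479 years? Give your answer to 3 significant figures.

t½ = ln 2 / k = 0.69315 / 0.0246 ≈ 28.177 days.
Convert the elapsed time: 0.479 years = 174.835 days.
Number of half-lives: n = 174.835/28.177 ≈ 6.2049.
Remaining = 234 × (1/2)^6.2049 = 234 × 0.013556 ≈ 3.1721 ng/mL.

3.17 ng/mL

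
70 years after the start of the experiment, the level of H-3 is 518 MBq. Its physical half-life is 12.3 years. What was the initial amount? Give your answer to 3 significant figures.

26800 MBq

Number of half-lives elapsed: n = 70/12.3 ≈ 5.6911.
A₀ = A × 2^n = 518 × 2^5.6911 = 518 × 51.663 ≈ 26761 MBq.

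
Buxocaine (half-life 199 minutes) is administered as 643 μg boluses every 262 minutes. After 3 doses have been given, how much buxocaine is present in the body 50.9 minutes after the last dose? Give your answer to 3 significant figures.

842 μg

The 3 doses were given 574.9, 312.9, 50.9 minutes ago.
Total = 643·(1/2)^(574.9/199) + 643·(1/2)^(312.9/199) + 643·(1/2)^(50.9/199)
      = 86.806 + 216.21 + 538.53 ≈ 841.55 μg.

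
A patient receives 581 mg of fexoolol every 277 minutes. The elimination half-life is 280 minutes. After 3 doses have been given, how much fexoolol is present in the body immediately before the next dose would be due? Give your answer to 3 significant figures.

514 mg

The 3 doses were given 831, 554, 277 minutes ago.
Total = 581·(1/2)^(831/280) + 581·(1/2)^(554/280) + 581·(1/2)^(277/280)
      = 74.261 + 147.42 + 292.67 ≈ 514.35 mg.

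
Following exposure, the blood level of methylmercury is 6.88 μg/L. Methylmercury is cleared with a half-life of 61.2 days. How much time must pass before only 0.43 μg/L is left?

244.8 days

0.43/6.88 = 1/16, so 4 half-lives have elapsed.
t = 4 × 61.2 = 244.8 days.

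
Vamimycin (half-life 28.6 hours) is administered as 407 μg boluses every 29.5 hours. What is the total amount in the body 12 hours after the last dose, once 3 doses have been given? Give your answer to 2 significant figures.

530 μg

The 3 doses were given 71, 41.5, 12 hours ago.
Total = 407·(1/2)^(71/28.6) + 407·(1/2)^(41.5/28.6) + 407·(1/2)^(12/28.6)
      = 72.825 + 148.86 + 304.29 ≈ 525.98 μg.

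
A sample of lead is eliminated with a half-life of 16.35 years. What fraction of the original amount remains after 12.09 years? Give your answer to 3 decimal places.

n = 12.09/16.35 ≈ 0.73945 half-lives.
Fraction remaining = (1/2)^0.73945 ≈ 0.59897.

0.599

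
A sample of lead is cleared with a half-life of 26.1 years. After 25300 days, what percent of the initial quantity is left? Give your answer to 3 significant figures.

25300 days = 69.3151 years.
n = 69.3151/26.1 ≈ 2.6557 half-lives.
Fraction remaining = (1/2)^2.6557 ≈ 0.15869, i.e. 15.869%.

15.9%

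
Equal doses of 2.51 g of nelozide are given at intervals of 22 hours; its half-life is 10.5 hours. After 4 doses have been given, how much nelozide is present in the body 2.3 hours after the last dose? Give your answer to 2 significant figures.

2.8 g

The 4 doses were given 68.3, 46.3, 24.3, 2.3 hours ago.
Total = 2.51·(1/2)^(68.3/10.5) + 2.51·(1/2)^(46.3/10.5) + 2.51·(1/2)^(24.3/10.5) + 2.51·(1/2)^(2.3/10.5)
      = 0.02764 + 0.11811 + 0.50467 + 2.1564 ≈ 2.8068 g.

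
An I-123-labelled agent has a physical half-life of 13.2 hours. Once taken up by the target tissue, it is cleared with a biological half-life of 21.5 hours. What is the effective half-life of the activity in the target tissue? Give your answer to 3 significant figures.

1/t_eff = 1/t_phys + 1/t_biol = 1/13.2 + 1/21.5 = 0.12227 per hour.
t_eff = 13.2 × 21.5 / (13.2 + 21.5) ≈ 8.1787 hours.

8.18 hours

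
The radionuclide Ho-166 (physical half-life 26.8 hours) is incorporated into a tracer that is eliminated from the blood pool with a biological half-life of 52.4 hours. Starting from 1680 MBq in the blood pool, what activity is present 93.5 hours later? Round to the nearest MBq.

43 MBq

1/t_eff = 1/t_phys + 1/t_biol = 1/26.8 + 1/52.4 = 0.056397 per hour.
t_eff = 26.8 × 52.4 / (26.8 + 52.4) ≈ 17.731 hours.
Remaining = 1680 × (1/2)^(93.5/17.731) = 1680 × (1/2)^5.2732 ≈ 43.444 MBq.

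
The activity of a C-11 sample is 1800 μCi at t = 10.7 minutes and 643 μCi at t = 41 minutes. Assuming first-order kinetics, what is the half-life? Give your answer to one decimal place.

Over Δt = 41 − 10.7 = 30.3 minutes, the level fell by a factor of 1800/643 ≈ 2.7994.
n = log₂(2.7994) ≈ 1.4851 half-lives, so t½ = 30.3/1.4851 ≈ 20.403 minutes.

20.4 minutes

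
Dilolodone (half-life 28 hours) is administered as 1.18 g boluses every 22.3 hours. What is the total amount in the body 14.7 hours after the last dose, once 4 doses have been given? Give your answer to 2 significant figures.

1.7 g

The 4 doses were given 81.6, 59.3, 37, 14.7 hours ago.
Total = 1.18·(1/2)^(81.6/28) + 1.18·(1/2)^(59.3/28) + 1.18·(1/2)^(37/28) + 1.18·(1/2)^(14.7/28)
      = 0.15653 + 0.27186 + 0.47216 + 0.82005 ≈ 1.7206 g.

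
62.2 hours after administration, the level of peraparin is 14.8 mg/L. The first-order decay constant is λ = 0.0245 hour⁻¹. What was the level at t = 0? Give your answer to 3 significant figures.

67.9 mg/L

t½ = ln 2 / λ = 0.69315 / 0.0245 ≈ 28.292 hours.
Number of half-lives elapsed: n = 62.2/28.292 ≈ 2.1985.
A₀ = A × 2^n = 14.8 × 2^2.1985 = 14.8 × 4.5901 ≈ 67.933 mg/L.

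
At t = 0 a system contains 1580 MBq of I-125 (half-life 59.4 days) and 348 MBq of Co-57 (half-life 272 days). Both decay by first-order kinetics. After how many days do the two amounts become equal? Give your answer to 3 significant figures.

Set 1580·(1/2)^(t/59.4) = 348·(1/2)^(t/272).
Taking log₂: log₂(1580/348) = t·(1/59.4 − 1/272).
log₂(4.5402) = 2.1828; 1/59.4 − 1/272 = 0.013159.
t = 2.1828 / 0.013159 ≈ 165.88 days.

166 days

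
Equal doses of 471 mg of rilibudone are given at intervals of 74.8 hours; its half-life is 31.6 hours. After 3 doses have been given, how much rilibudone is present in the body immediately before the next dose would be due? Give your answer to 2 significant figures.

110 mg

The 3 doses were given 224.4, 149.6, 74.8 hours ago.
Total = 471·(1/2)^(224.4/31.6) + 471·(1/2)^(149.6/31.6) + 471·(1/2)^(74.8/31.6)
      = 3.4303 + 17.697 + 91.297 ≈ 112.42 mg.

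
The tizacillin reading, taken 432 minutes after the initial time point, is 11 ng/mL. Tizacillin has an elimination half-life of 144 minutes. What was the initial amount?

88 ng/mL

Number of half-lives elapsed: n = 432/144 ≈ 3.
A₀ = A × 2^n = 11 × 2^3 = 11 × 8 ≈ 88 ng/mL.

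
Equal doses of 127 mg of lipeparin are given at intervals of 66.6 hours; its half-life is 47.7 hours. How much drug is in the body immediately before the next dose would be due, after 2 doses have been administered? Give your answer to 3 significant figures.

The 2 doses were given 133.2, 66.6 hours ago.
Total = 127·(1/2)^(133.2/47.7) + 127·(1/2)^(66.6/47.7)
      = 18.331 + 48.25 ≈ 66.581 mg.

66.6 mg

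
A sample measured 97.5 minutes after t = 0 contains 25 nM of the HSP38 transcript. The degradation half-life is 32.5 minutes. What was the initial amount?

200 nM

Number of half-lives elapsed: n = 97.5/32.5 ≈ 3.
A₀ = A × 2^n = 25 × 2^3 = 25 × 8 ≈ 200 nM.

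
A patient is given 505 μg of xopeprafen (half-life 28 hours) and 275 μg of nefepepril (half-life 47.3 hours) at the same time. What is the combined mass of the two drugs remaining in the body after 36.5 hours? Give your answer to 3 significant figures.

366 μg

xopeprafen: 505 × (1/2)^(36.5/28) = 505 × (1/2)^1.3036 ≈ 204.59 μg.
nefepepril: 275 × (1/2)^(36.5/47.3) = 275 × (1/2)^0.77167 ≈ 161.08 μg.
Total = 204.59 + 161.08 ≈ 365.66 μg.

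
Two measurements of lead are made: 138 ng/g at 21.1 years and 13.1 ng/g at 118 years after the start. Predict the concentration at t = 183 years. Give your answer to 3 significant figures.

Over Δt = 118 − 21.1 = 96.9 years, the level fell by a factor of 138/13.1 ≈ 10.534.
n = log₂(10.534) ≈ 3.397 half-lives, so t½ = 96.9/3.397 ≈ 28.525 years.
From t = 118 to t = 183: 13.1 × (1/2)^((183−118)/28.525) ≈ 2.6997 ng/g.

2.70 ng/g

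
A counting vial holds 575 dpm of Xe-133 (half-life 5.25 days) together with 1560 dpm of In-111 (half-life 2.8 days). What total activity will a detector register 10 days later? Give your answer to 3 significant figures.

285 dpm

Xe-133: 575 × (1/2)^(10/5.25) = 575 × (1/2)^1.9048 ≈ 153.56 dpm.
In-111: 1560 × (1/2)^(10/2.8) = 1560 × (1/2)^3.5714 ≈ 131.23 dpm.
Total = 153.56 + 131.23 ≈ 284.79 dpm.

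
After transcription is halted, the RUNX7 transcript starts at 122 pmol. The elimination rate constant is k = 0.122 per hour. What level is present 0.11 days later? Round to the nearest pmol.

88 pmol

t½ = ln 2 / k = 0.69315 / 0.122 ≈ 5.6815 hours.
Convert the elapsed time: 0.11 days = 2.64 hours.
Number of half-lives: n = 2.64/5.6815 ≈ 0.46466.
Remaining = 122 × (1/2)^0.46466 = 122 × 0.72464 ≈ 88.406 pmol.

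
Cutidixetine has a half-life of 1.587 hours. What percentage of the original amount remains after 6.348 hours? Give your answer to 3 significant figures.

6.25%

n = 6.348/1.587 ≈ 4 half-lives.
Fraction remaining = (1/2)^4 ≈ 0.0625, i.e. 6.25%.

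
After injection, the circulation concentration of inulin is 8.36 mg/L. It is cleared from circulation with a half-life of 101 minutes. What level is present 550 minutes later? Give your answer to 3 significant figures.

Number of half-lives: n = 550/101 ≈ 5.4455.
Remaining = 8.36 × (1/2)^5.4455 = 8.36 × 0.022947 ≈ 0.19184 mg/L.

0.192 mg/L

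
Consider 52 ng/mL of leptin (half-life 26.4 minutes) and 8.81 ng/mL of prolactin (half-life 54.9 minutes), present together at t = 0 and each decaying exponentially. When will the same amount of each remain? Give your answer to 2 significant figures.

130 minutes

Set 52·(1/2)^(t/26.4) = 8.81·(1/2)^(t/54.9).
Taking log₂: log₂(52/8.81) = t·(1/26.4 − 1/54.9).
log₂(5.9024) = 2.5613; 1/26.4 − 1/54.9 = 0.019664.
t = 2.5613 / 0.019664 ≈ 130.25 minutes.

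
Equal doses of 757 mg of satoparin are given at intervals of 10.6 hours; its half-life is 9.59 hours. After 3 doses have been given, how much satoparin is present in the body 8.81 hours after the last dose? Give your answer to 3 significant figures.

673 mg

The 3 doses were given 30.01, 19.41, 8.81 hours ago.
Total = 757·(1/2)^(30.01/9.59) + 757·(1/2)^(19.41/9.59) + 757·(1/2)^(8.81/9.59)
      = 86.513 + 186.13 + 400.45 ≈ 673.09 mg.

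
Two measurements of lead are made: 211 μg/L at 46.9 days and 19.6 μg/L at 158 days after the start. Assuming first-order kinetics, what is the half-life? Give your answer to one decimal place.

32.4 days

Over Δt = 158 − 46.9 = 111.1 days, the level fell by a factor of 211/19.6 ≈ 10.765.
n = log₂(10.765) ≈ 3.4283 half-lives, so t½ = 111.1/3.4283 ≈ 32.407 days.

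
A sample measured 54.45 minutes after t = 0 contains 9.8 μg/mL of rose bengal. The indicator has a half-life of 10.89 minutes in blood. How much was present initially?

Number of half-lives elapsed: n = 54.45/10.89 ≈ 5.
A₀ = A × 2^n = 9.8 × 2^5 = 9.8 × 32 ≈ 313.6 μg/mL.

313.6 μg/mL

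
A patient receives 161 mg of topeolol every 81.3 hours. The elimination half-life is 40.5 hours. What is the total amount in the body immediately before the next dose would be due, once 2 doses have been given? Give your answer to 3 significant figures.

50.0 mg

The 2 doses were given 162.6, 81.3 hours ago.
Total = 161·(1/2)^(162.6/40.5) + 161·(1/2)^(81.3/40.5)
      = 9.9597 + 40.044 ≈ 50.004 mg.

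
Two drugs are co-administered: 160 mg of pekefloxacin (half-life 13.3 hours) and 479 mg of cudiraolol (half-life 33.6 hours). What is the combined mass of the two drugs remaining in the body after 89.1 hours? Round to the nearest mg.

pekefloxacin: 160 × (1/2)^(89.1/13.3) = 160 × (1/2)^6.6992 ≈ 1.5397 mg.
cudiraolol: 479 × (1/2)^(89.1/33.6) = 479 × (1/2)^2.6518 ≈ 76.22 mg.
Total = 1.5397 + 76.22 ≈ 77.76 mg.

78 mg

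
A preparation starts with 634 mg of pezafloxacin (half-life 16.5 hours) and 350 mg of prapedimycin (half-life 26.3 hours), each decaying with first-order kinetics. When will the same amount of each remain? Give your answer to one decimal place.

38.0 hours

Set 634·(1/2)^(t/16.5) = 350·(1/2)^(t/26.3).
Taking log₂: log₂(634/350) = t·(1/16.5 − 1/26.3).
log₂(1.8114) = 0.85713; 1/16.5 − 1/26.3 = 0.022583.
t = 0.85713 / 0.022583 ≈ 37.954 hours.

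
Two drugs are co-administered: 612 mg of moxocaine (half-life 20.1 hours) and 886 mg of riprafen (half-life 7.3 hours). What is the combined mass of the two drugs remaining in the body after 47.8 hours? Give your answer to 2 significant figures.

moxocaine: 612 × (1/2)^(47.8/20.1) = 612 × (1/2)^2.3781 ≈ 117.73 mg.
riprafen: 886 × (1/2)^(47.8/7.3) = 886 × (1/2)^6.5479 ≈ 9.469 mg.
Total = 117.73 + 9.469 ≈ 127.19 mg.

130 mg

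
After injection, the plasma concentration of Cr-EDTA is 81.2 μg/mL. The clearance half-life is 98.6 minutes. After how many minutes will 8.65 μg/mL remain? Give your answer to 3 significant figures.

319 minutes

Fraction remaining = 8.65/81.2 ≈ 0.10653.
n = log₂(81.2/8.65) = ln(9.3873)/ln 2 ≈ 3.2307 half-lives.
t = n × t½ = 3.2307 × 98.6 ≈ 318.55 minutes.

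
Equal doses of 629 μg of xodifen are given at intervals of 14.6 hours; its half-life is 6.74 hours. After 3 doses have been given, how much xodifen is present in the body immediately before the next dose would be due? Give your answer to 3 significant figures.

178 μg

The 3 doses were given 43.8, 29.2, 14.6 hours ago.
Total = 629·(1/2)^(43.8/6.74) + 629·(1/2)^(29.2/6.74) + 629·(1/2)^(14.6/6.74)
      = 6.9567 + 31.224 + 140.14 ≈ 178.32 μg.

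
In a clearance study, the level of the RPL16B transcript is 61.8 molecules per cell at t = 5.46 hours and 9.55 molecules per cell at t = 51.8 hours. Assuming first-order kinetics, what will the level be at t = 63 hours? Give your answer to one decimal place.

6.1 molecules per cell

Over Δt = 51.8 − 5.46 = 46.34 hours, the level fell by a factor of 61.8/9.55 ≈ 6.4712.
n = log₂(6.4712) ≈ 2.694 half-lives, so t½ = 46.34/2.694 ≈ 17.201 hours.
From t = 51.8 to t = 63: 9.55 × (1/2)^((63−51.8)/17.201) ≈ 6.0813 molecules per cell.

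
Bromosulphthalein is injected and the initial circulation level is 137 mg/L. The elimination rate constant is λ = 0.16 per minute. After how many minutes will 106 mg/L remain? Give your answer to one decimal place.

t½ = ln 2 / λ = 0.69315 / 0.16 ≈ 4.3322 minutes.
Fraction remaining = 106/137 ≈ 0.77372.
n = log₂(137/106) = ln(1.2925)/ln 2 ≈ 0.37011 half-lives.
t = n × t½ = 0.37011 × 4.3322 ≈ 1.6034 minutes.

1.6 minutes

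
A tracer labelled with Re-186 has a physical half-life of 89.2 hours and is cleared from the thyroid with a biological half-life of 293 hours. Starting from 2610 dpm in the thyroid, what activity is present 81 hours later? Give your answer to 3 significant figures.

1150 dpm

1/t_eff = 1/t_phys + 1/t_biol = 1/89.2 + 1/293 = 0.014624 per hour.
t_eff = 89.2 × 293 / (89.2 + 293) ≈ 68.382 hours.
Remaining = 2610 × (1/2)^(81/68.382) = 2610 × (1/2)^1.1845 ≈ 1148.3 dpm.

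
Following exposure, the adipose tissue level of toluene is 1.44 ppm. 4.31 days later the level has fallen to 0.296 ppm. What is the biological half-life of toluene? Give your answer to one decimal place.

1.9 days

A/A₀ = 0.296/1.44 ≈ 0.20556.
n = log₂(4.8649) ≈ 2.2824 half-lives elapsed in 4.31 days.
t½ = 4.31/2.2824 ≈ 1.8884 days.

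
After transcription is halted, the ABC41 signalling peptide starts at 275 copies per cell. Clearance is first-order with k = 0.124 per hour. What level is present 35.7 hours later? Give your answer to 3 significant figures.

3.29 copies per cell

t½ = ln 2 / k = 0.69315 / 0.124 ≈ 5.5899 hours.
Number of half-lives: n = 35.7/5.5899 ≈ 6.3865.
Remaining = 275 × (1/2)^6.3865 = 275 × 0.011953 ≈ 3.287 copies per cell.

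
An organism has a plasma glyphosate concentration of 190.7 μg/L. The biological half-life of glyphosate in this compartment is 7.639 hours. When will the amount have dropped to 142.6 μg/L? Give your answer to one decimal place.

Fraction remaining = 142.6/190.7 ≈ 0.74777.
n = log₂(190.7/142.6) = ln(1.3373)/ln 2 ≈ 0.41933 half-lives.
t = n × t½ = 0.41933 × 7.639 ≈ 3.2033 hours.

3.2 hours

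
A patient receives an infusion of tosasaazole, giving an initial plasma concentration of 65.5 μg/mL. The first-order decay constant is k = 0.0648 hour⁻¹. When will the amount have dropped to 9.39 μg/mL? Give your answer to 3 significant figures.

30.0 hours

t½ = ln 2 / k = 0.69315 / 0.0648 ≈ 10.697 hours.
Fraction remaining = 9.39/65.5 ≈ 0.14336.
n = log₂(65.5/9.39) = ln(6.9755)/ln 2 ≈ 2.8023 half-lives.
t = n × t½ = 2.8023 × 10.697 ≈ 29.975 hours.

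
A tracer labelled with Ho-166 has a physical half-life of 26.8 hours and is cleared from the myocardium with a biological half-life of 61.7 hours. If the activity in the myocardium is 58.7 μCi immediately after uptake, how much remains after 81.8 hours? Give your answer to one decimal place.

1/t_eff = 1/t_phys + 1/t_biol = 1/26.8 + 1/61.7 = 0.053521 per hour.
t_eff = 26.8 × 61.7 / (26.8 + 61.7) ≈ 18.684 hours.
Remaining = 58.7 × (1/2)^(81.8/18.684) = 58.7 × (1/2)^4.378 ≈ 2.8231 μCi.

2.8 μCi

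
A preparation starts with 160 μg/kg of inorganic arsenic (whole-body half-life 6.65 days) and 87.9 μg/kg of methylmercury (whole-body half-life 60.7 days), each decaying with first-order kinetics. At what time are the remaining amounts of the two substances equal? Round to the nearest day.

6 days

Set 160·(1/2)^(t/6.65) = 87.9·(1/2)^(t/60.7).
Taking log₂: log₂(160/87.9) = t·(1/6.65 − 1/60.7).
log₂(1.8203) = 0.86414; 1/6.65 − 1/60.7 = 0.1339.
t = 0.86414 / 0.1339 ≈ 6.4535 days.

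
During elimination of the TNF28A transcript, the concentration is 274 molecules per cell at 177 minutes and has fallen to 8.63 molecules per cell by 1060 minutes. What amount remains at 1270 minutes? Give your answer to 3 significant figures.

3.79 molecules per cell

Over Δt = 1060 − 177 = 883 minutes, the level fell by a factor of 274/8.63 ≈ 31.75.
n = log₂(31.75) ≈ 4.9887 half-lives, so t½ = 883/4.9887 ≈ 177 minutes.
From t = 1060 to t = 1270: 8.63 × (1/2)^((1270−1060)/177) ≈ 3.7919 molecules per cell.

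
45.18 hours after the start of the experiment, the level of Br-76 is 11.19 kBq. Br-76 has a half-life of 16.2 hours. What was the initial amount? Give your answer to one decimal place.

Number of half-lives elapsed: n = 45.18/16.2 ≈ 2.7889.
A₀ = A × 2^n = 11.19 × 2^2.7889 = 11.19 × 6.911 ≈ 77.334 kBq.

77.3 kBq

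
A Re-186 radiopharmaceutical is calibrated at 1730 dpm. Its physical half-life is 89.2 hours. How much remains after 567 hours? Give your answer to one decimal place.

21.1 dpm

Number of half-lives: n = 567/89.2 ≈ 6.3565.
Remaining = 1730 × (1/2)^6.3565 = 1730 × 0.012204 ≈ 21.113 dpm.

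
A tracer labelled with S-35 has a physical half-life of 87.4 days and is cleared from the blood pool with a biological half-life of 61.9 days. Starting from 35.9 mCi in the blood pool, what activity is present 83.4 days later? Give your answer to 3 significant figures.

1/t_eff = 1/t_phys + 1/t_biol = 1/87.4 + 1/61.9 = 0.027597 per day.
t_eff = 87.4 × 61.9 / (87.4 + 61.9) ≈ 36.236 days.
Remaining = 35.9 × (1/2)^(83.4/36.236) = 35.9 × (1/2)^2.3016 ≈ 7.282 mCi.

7.28 mCi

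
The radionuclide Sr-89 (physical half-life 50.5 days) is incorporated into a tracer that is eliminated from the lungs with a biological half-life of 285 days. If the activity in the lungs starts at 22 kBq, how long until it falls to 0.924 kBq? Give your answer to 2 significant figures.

200 days

1/t_eff = 1/t_phys + 1/t_biol = 1/50.5 + 1/285 = 0.023311 per day.
t_eff = 50.5 × 285 / (50.5 + 285) ≈ 42.899 days.
n = log₂(22/0.924) ≈ 4.5735; t = 4.5735 × 42.899 ≈ 196.2 days.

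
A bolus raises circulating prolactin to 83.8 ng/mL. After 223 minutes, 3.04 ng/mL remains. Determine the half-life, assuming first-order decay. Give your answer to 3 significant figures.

46.6 minutes

A/A₀ = 3.04/83.8 ≈ 0.036277.
n = log₂(27.566) ≈ 4.7848 half-lives elapsed in 223 minutes.
t½ = 223/4.7848 ≈ 46.606 minutes.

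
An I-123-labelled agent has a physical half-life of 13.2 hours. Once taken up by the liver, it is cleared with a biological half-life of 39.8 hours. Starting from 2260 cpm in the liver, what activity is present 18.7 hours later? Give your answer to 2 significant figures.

1/t_eff = 1/t_phys + 1/t_biol = 1/13.2 + 1/39.8 = 0.10088 per hour.
t_eff = 13.2 × 39.8 / (13.2 + 39.8) ≈ 9.9125 hours.
Remaining = 2260 × (1/2)^(18.7/9.9125) = 2260 × (1/2)^1.8865 ≈ 611.24 cpm.

610 cpm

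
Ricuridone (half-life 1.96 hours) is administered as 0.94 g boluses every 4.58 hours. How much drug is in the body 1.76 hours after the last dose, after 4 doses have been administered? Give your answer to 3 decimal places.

The 4 doses were given 15.5, 10.92, 6.34, 1.76 hours ago.
Total = 0.94·(1/2)^(15.5/1.96) + 0.94·(1/2)^(10.92/1.96) + 0.94·(1/2)^(6.34/1.96) + 0.94·(1/2)^(1.76/1.96)
      = 0.0039132 + 0.019768 + 0.099859 + 0.50445 ≈ 0.62799 g.

0.628 g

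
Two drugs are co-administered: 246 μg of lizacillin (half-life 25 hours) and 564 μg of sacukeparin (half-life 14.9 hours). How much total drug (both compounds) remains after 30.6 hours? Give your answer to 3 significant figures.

lizacillin: 246 × (1/2)^(30.6/25) = 246 × (1/2)^1.224 ≈ 105.31 μg.
sacukeparin: 564 × (1/2)^(30.6/14.9) = 564 × (1/2)^2.0537 ≈ 135.85 μg.
Total = 105.31 + 135.85 ≈ 241.16 μg.

241 μg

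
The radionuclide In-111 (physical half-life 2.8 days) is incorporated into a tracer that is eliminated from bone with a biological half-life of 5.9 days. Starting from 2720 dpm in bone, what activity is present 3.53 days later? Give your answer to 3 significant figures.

750 dpm

1/t_eff = 1/t_phys + 1/t_biol = 1/2.8 + 1/5.9 = 0.52663 per day.
t_eff = 2.8 × 5.9 / (2.8 + 5.9) ≈ 1.8989 days.
Remaining = 2720 × (1/2)^(3.53/1.8989) = 2720 × (1/2)^1.859 ≈ 749.8 dpm.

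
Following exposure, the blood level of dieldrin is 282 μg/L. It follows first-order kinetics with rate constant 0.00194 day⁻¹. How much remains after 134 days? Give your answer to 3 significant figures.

t½ = ln 2 / k = 0.69315 / 0.00194 ≈ 357.29 days.
Number of half-lives: n = 134/357.29 ≈ 0.37504.
Remaining = 282 × (1/2)^0.37504 = 282 × 0.77108 ≈ 217.45 μg/L.

217 μg/L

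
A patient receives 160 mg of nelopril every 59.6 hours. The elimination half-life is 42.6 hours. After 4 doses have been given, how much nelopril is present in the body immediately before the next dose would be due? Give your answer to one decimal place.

95.7 mg

The 4 doses were given 238.4, 178.8, 119.2, 59.6 hours ago.
Total = 160·(1/2)^(238.4/42.6) + 160·(1/2)^(178.8/42.6) + 160·(1/2)^(119.2/42.6) + 160·(1/2)^(59.6/42.6)
      = 3.3074 + 8.7225 + 23.004 + 60.668 ≈ 95.702 mg.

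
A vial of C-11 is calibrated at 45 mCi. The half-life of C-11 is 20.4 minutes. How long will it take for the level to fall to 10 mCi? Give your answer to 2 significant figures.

44 minutes

Fraction remaining = 10/45 ≈ 0.22222.
n = log₂(45/10) = ln(4.5)/ln 2 ≈ 2.1699 half-lives.
t = n × t½ = 2.1699 × 20.4 ≈ 44.266 minutes.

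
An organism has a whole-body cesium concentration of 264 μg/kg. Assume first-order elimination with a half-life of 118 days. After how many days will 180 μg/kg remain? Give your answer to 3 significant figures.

65.2 days

Fraction remaining = 180/264 ≈ 0.68182.
n = log₂(264/180) = ln(1.4667)/ln 2 ≈ 0.55254 half-lives.
t = n × t½ = 0.55254 × 118 ≈ 65.2 days.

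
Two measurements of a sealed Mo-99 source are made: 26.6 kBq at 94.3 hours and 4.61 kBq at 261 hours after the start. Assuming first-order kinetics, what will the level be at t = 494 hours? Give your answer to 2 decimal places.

0.40 kBq

Over Δt = 261 − 94.3 = 166.7 hours, the level fell by a factor of 26.6/4.61 ≈ 5.7701.
n = log₂(5.7701) ≈ 2.5286 half-lives, so t½ = 166.7/2.5286 ≈ 65.926 hours.
From t = 261 to t = 494: 4.61 × (1/2)^((494−261)/65.926) ≈ 0.39791 kBq.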